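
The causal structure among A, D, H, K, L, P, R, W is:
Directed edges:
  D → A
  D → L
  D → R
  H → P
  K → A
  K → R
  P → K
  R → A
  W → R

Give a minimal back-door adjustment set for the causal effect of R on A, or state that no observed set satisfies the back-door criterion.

R→A: minimal back-door set {D, K}.

desc(R)\{R}={A}; candidates ⊆ {D,H,K,L,P,W}.
size 0: {}; under {} R still reaches {A,D,H,K,L,P,W} ∋ A.
size 1: {D}, {H}, {K} …(+3); under {D} R still reaches {A,H,K,P,W} ∋ A.
{D,K}: R⊥A given {D,K} in G with R→· removed — back-door holds.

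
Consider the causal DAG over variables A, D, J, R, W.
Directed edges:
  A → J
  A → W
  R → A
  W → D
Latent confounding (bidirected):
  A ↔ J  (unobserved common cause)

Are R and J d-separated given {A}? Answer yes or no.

Bayes-Ball from R | {A} reaches {J}.
J ∈ reach(R|{A}) ⇒ R ⊥̸ J | {A}.

No — R and J are d-connected given {A}.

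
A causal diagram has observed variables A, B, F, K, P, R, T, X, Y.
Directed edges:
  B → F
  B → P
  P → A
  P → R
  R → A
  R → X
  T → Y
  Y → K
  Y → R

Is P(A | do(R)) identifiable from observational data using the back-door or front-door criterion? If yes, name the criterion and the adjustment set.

desc(R)\{R}={A,X}; candidates ⊆ {B,F,K,P,T,Y}.
size 0: {}; under {} R still reaches {A,B,F,K,P,T,Y} ∋ A.
{P}: R⊥A given {P} in G with R→· removed — back-door holds.
P(A|do(R)) = Σ_{P} P(A|R,P)·P(P).

P(A|do(R)): backdoor, adjust for {P}.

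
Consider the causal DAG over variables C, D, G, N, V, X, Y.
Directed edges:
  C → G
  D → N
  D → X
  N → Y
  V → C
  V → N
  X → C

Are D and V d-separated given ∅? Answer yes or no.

Yes — D ⊥ V | ∅.

Bayes-Ball from D | ∅ reaches {C,G,N,X,Y}.
V ∉ reach(D|∅) ⇒ D ⊥ V | ∅.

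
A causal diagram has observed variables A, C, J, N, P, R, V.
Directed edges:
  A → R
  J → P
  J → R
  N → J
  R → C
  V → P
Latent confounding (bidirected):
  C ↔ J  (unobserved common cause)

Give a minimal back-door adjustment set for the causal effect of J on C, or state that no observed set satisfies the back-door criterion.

desc(J)\{J}={C,P,R}; candidates ⊆ {A,N,V}.
J↔C: latent back-door arc(s) into J.
size 0: {}; under {} J still reaches {C,N} ∋ C.
size 1: {A}, {N}, {V}; under {A} J still reaches {C,N} ∋ C.
size 2: {A,N}, {A,V}, {N,V}; under {A,N} J still reaches {C} ∋ C.
J↔C cannot be blocked by any observed set — no back-door set.

J→C: no observed back-door set.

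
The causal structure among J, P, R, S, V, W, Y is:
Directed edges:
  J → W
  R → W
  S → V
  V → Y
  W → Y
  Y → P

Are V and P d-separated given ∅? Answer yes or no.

Bayes-Ball from V | ∅ reaches {P,S,Y}.
P ∈ reach(V|∅) ⇒ V ⊥̸ P | ∅.

No — V and P are d-connected given ∅.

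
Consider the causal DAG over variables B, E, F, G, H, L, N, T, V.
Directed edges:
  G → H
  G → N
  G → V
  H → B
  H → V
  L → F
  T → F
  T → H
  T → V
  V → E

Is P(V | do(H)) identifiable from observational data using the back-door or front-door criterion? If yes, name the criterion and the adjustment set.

desc(H)\{H}={B,E,V}; candidates ⊆ {F,G,L,N,T}.
size 0: {}; under {} H still reaches {E,F,G,N,T,V} ∋ V.
size 1: {F}, {G}, {L} …(+2); under {F} H still reaches {E,G,L,N,T,V} ∋ V.
{G,T}: H⊥V given {G,T} in G with H→· removed — back-door holds.
P(V|do(H)) = Σ_{G,T} P(V|H,G,T)·P(G,T).

P(V|do(H)): backdoor, adjust for {G, T}.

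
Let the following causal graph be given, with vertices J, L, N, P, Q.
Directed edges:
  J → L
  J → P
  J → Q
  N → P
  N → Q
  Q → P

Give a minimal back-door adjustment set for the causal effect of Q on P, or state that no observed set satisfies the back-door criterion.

Q→P: minimal back-door set {J, N}.

desc(Q)\{Q}={P}; candidates ⊆ {J,L,N}.
size 0: {}; under {} Q still reaches {J,L,N,P} ∋ P.
size 1: {J}, {L}, {N}; under {J} Q still reaches {N,P} ∋ P.
{J,N}: Q⊥P given {J,N} in G with Q→· removed — back-door holds.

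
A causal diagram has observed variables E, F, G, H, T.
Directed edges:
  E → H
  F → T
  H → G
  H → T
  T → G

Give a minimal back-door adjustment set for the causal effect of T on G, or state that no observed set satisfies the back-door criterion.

desc(T)\{T}={G}; candidates ⊆ {E,F,H}.
size 0: {}; under {} T still reaches {E,F,G,H} ∋ G.
{H}: T⊥G given {H} in G with T→· removed — back-door holds.

T→G: minimal back-door set {H}.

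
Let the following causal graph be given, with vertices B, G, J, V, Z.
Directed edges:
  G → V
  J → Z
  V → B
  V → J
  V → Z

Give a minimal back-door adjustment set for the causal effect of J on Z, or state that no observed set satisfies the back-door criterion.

J→Z: minimal back-door set {V}.

desc(J)\{J}={Z}; candidates ⊆ {B,G,V}.
size 0: {}; under {} J still reaches {B,G,V,Z} ∋ Z.
{V}: J⊥Z given {V} in G with J→· removed — back-door holds.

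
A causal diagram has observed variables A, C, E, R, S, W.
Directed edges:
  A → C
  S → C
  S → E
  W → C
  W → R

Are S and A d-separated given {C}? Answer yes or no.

No — S and A are d-connected given {C}.

Bayes-Ball from S | {C} reaches {A,E,R,W}.
A ∈ reach(S|{C}) ⇒ S ⊥̸ A | {C}.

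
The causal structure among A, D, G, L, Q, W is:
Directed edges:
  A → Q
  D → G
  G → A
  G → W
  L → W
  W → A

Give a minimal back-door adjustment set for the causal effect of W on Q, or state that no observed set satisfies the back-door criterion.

desc(W)\{W}={A,Q}; candidates ⊆ {D,G,L}.
size 0: {}; under {} W still reaches {A,D,G,L,Q} ∋ Q.
{G}: W⊥Q given {G} in G with W→· removed — back-door holds.

W→Q: minimal back-door set {G}.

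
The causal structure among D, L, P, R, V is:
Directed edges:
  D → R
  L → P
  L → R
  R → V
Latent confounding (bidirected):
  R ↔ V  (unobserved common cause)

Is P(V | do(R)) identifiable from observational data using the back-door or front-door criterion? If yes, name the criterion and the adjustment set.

desc(R)\{R}={V}; candidates ⊆ {D,L,P}.
R↔V: latent back-door arc(s) into R.
size 0: {}; under {} R still reaches {D,L,P,V} ∋ V.
size 1: {D}, {L}, {P}; under {D} R still reaches {L,P,V} ∋ V.
size 2: {D,L}, {D,P}, {L,P}; under {D,L} R still reaches {V} ∋ V.
R↔V cannot be blocked by any observed set — no back-door set.
No mediator lies on a directed R→…→V path.
Neither criterion identifies P(V|do(R)) in this graph.

P(V|do(R)): not identifiable (no BD/FD set).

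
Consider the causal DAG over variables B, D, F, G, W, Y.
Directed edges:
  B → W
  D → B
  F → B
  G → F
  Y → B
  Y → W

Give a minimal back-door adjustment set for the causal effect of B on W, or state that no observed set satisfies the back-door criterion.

B→W: minimal back-door set {Y}.

desc(B)\{B}={W}; candidates ⊆ {D,F,G,Y}.
size 0: {}; under {} B still reaches {D,F,G,W,Y} ∋ W.
{Y}: B⊥W given {Y} in G with B→· removed — back-door holds.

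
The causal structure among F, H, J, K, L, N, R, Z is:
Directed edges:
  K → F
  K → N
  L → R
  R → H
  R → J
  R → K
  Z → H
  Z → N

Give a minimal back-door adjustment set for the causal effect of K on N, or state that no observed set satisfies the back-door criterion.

desc(K)\{K}={F,N}; candidates ⊆ {H,J,L,R,Z}.
∅: K⊥N given ∅ in G with K→· removed — back-door holds.

K→N: minimal back-door set ∅.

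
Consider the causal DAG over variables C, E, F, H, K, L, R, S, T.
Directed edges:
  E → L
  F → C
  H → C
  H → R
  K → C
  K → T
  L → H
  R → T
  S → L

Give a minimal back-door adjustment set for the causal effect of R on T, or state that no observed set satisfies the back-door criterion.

desc(R)\{R}={T}; candidates ⊆ {C,E,F,H,K,L,S}.
∅: R⊥T given ∅ in G with R→· removed — back-door holds.

R→T: minimal back-door set ∅.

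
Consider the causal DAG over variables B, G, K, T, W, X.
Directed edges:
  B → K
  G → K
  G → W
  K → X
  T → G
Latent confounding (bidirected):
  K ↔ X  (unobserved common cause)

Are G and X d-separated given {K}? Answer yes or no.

Bayes-Ball from G | {K} reaches {B,T,W,X}.
X ∈ reach(G|{K}) ⇒ G ⊥̸ X | {K}.

No — G and X are d-connected given {K}.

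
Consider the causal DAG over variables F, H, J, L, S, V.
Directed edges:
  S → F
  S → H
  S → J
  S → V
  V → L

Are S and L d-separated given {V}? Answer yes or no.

Bayes-Ball from S | {V} reaches {F,H,J}.
L ∉ reach(S|{V}) ⇒ S ⊥ L | {V}.

Yes — S ⊥ L | {V}.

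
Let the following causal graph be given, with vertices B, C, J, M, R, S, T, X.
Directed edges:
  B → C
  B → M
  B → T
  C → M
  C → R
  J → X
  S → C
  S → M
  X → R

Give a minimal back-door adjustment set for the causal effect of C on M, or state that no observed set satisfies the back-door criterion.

desc(C)\{C}={M,R}; candidates ⊆ {B,J,S,T,X}.
size 0: {}; under {} C still reaches {B,M,S,T} ∋ M.
size 1: {B}, {J}, {S} …(+2); under {B} C still reaches {M,S} ∋ M.
{B,S}: C⊥M given {B,S} in G with C→· removed — back-door holds.

C→M: minimal back-door set {B, S}.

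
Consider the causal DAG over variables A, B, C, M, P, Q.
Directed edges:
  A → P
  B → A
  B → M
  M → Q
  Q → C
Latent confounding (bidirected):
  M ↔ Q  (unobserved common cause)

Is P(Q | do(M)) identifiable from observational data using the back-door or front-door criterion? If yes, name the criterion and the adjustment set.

desc(M)\{M}={C,Q}; candidates ⊆ {A,B,P}.
M↔Q: latent back-door arc(s) into M.
size 0: {}; under {} M still reaches {A,B,C,P,Q} ∋ Q.
size 1: {A}, {B}, {P}; under {A} M still reaches {B,C,Q} ∋ Q.
size 2: {A,B}, {A,P}, {B,P}; under {A,B} M still reaches {C,Q} ∋ Q.
M↔Q cannot be blocked by any observed set — no back-door set.
No mediator lies on a directed M→…→Q path.
Neither criterion identifies P(Q|do(M)) in this graph.

P(Q|do(M)): not identifiable (no BD/FD set).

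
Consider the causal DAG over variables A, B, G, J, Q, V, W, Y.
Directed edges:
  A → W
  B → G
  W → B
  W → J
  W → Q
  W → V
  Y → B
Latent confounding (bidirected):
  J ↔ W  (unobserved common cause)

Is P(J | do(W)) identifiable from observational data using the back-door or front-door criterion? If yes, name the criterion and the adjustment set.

desc(W)\{W}={B,G,J,Q,V}; candidates ⊆ {A,Y}.
W↔J: latent back-door arc(s) into W.
size 0: {}; under {} W still reaches {A,J} ∋ J.
size 1: {A}, {Y}; under {A} W still reaches {J} ∋ J.
size 2: {A,Y}; under {A,Y} W still reaches {J} ∋ J.
W↔J cannot be blocked by any observed set — no back-door set.
No mediator lies on a directed W→…→J path.
Neither criterion identifies P(J|do(W)) in this graph.

P(J|do(W)): not identifiable (no BD/FD set).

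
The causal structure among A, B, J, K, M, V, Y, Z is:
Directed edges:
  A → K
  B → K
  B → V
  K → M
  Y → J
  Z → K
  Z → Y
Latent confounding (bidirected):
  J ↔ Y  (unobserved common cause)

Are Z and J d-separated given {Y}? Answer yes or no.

Bayes-Ball from Z | {Y} reaches {J,K,M}.
J ∈ reach(Z|{Y}) ⇒ Z ⊥̸ J | {Y}.

No — Z and J are d-connected given {Y}.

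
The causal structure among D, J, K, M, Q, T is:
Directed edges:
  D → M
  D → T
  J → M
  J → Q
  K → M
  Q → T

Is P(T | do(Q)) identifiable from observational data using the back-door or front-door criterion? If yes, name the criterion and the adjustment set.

P(T|do(Q)): backdoor, adjust for ∅.

desc(Q)\{Q}={T}; candidates ⊆ {D,J,K,M}.
∅: Q⊥T given ∅ in G with Q→· removed — back-door holds.
P(T|do(Q)) = P(T|Q) — no adjustment needed.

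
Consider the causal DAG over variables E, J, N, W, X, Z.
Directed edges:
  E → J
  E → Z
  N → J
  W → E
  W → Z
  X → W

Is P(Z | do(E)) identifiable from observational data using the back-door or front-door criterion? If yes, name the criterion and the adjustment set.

desc(E)\{E}={J,Z}; candidates ⊆ {N,W,X}.
size 0: {}; under {} E still reaches {W,X,Z} ∋ Z.
{W}: E⊥Z given {W} in G with E→· removed — back-door holds.
P(Z|do(E)) = Σ_{W} P(Z|E,W)·P(W).

P(Z|do(E)): backdoor, adjust for {W}.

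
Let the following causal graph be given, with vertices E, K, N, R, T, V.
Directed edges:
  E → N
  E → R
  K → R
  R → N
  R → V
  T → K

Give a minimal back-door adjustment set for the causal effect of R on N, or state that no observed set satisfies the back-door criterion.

R→N: minimal back-door set {E}.

desc(R)\{R}={N,V}; candidates ⊆ {E,K,T}.
size 0: {}; under {} R still reaches {E,K,N,T} ∋ N.
{E}: R⊥N given {E} in G with R→· removed — back-door holds.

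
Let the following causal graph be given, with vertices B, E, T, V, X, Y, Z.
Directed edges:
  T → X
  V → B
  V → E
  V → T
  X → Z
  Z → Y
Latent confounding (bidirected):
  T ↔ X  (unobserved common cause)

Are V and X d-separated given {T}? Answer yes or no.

Bayes-Ball from V | {T} reaches {B,E,X,Y,Z}.
X ∈ reach(V|{T}) ⇒ V ⊥̸ X | {T}.

No — V and X are d-connected given {T}.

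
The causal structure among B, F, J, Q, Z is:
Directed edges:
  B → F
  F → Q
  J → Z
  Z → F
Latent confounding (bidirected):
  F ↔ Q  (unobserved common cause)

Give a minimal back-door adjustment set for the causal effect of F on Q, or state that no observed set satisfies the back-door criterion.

F→Q: no observed back-door set.

desc(F)\{F}={Q}; candidates ⊆ {B,J,Z}.
F↔Q: latent back-door arc(s) into F.
size 0: {}; under {} F still reaches {B,J,Q,Z} ∋ Q.
size 1: {B}, {J}, {Z}; under {B} F still reaches {J,Q,Z} ∋ Q.
size 2: {B,J}, {B,Z}, {J,Z}; under {B,J} F still reaches {Q,Z} ∋ Q.
F↔Q cannot be blocked by any observed set — no back-door set.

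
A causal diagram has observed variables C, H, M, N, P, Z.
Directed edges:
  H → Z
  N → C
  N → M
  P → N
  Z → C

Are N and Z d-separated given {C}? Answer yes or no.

Bayes-Ball from N | {C} reaches {H,M,P,Z}.
Z ∈ reach(N|{C}) ⇒ N ⊥̸ Z | {C}.

No — N and Z are d-connected given {C}.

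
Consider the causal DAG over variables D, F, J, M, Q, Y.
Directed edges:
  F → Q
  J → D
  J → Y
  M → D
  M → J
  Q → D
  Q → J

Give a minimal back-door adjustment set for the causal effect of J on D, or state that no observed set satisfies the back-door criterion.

J→D: minimal back-door set {M, Q}.

desc(J)\{J}={D,Y}; candidates ⊆ {F,M,Q}.
size 0: {}; under {} J still reaches {D,F,M,Q} ∋ D.
size 1: {F}, {M}, {Q}; under {F} J still reaches {D,M,Q} ∋ D.
{M,Q}: J⊥D given {M,Q} in G with J→· removed — back-door holds.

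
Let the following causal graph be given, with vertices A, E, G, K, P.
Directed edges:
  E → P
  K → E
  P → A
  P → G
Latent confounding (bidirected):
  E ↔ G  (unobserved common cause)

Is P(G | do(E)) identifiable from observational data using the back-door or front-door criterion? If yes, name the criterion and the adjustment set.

desc(E)\{E}={A,G,P}; candidates ⊆ {K}.
E↔G: latent back-door arc(s) into E.
size 0: {}; under {} E still reaches {G,K} ∋ G.
size 1: {K}; under {K} E still reaches {G} ∋ G.
E↔G cannot be blocked by any observed set — no back-door set.
{P}: (i) intercepts every directed E→G path; (ii) no back-door E→{P}; (iii) {E} blocks every back-door {P}→G. Front-door holds.
P(G|do(E)) = Σ_{P} P(P|E) Σ_{E'} P(G|P,E')P(E').

P(G|do(E)): frontdoor, adjust for {P}.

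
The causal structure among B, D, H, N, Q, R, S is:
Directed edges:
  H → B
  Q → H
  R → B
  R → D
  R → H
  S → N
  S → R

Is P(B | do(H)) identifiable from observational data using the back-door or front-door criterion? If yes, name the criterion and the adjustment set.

desc(H)\{H}={B}; candidates ⊆ {D,N,Q,R,S}.
size 0: {}; under {} H still reaches {B,D,N,Q,R,S} ∋ B.
{R}: H⊥B given {R} in G with H→· removed — back-door holds.
P(B|do(H)) = Σ_{R} P(B|H,R)·P(R).

P(B|do(H)): backdoor, adjust for {R}.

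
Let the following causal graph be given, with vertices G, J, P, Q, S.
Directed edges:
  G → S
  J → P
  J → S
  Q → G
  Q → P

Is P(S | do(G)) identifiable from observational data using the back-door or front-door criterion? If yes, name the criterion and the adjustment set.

desc(G)\{G}={S}; candidates ⊆ {J,P,Q}.
∅: G⊥S given ∅ in G with G→· removed — back-door holds.
P(S|do(G)) = P(S|G) — no adjustment needed.

P(S|do(G)): backdoor, adjust for ∅.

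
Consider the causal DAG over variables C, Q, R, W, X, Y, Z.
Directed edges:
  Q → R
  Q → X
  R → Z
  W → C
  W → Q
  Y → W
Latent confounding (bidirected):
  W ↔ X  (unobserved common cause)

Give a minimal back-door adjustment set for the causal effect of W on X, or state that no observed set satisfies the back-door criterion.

desc(W)\{W}={C,Q,R,X,Z}; candidates ⊆ {Y}.
W↔X: latent back-door arc(s) into W.
size 0: {}; under {} W still reaches {X,Y} ∋ X.
size 1: {Y}; under {Y} W still reaches {X} ∋ X.
W↔X cannot be blocked by any observed set — no back-door set.

W→X: no observed back-door set.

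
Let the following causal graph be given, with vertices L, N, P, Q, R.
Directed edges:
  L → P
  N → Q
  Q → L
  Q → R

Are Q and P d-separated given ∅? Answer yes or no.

Bayes-Ball from Q | ∅ reaches {L,N,P,R}.
P ∈ reach(Q|∅) ⇒ Q ⊥̸ P | ∅.

No — Q and P are d-connected given ∅.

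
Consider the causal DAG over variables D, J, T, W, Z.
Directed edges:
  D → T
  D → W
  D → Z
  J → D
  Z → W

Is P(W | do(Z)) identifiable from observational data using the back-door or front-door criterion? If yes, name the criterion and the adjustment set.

desc(Z)\{Z}={W}; candidates ⊆ {D,J,T}.
size 0: {}; under {} Z still reaches {D,J,T,W} ∋ W.
{D}: Z⊥W given {D} in G with Z→· removed — back-door holds.
P(W|do(Z)) = Σ_{D} P(W|Z,D)·P(D).

P(W|do(Z)): backdoor, adjust for {D}.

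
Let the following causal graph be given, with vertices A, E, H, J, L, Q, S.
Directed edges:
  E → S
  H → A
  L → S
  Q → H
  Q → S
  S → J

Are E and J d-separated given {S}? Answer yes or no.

Bayes-Ball from E | {S} reaches {A,H,L,Q}.
J ∉ reach(E|{S}) ⇒ E ⊥ J | {S}.

Yes — E ⊥ J | {S}.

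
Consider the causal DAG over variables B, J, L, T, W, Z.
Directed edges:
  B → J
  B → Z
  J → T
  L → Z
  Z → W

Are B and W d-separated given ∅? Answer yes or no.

No — B and W are d-connected given ∅.

Bayes-Ball from B | ∅ reaches {J,T,W,Z}.
W ∈ reach(B|∅) ⇒ B ⊥̸ W | ∅.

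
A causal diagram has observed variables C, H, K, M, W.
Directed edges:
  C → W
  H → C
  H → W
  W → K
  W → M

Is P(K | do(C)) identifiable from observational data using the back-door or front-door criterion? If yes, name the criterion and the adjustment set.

desc(C)\{C}={K,M,W}; candidates ⊆ {H}.
size 0: {}; under {} C still reaches {H,K,M,W} ∋ K.
{H}: C⊥K given {H} in G with C→· removed — back-door holds.
P(K|do(C)) = Σ_{H} P(K|C,H)·P(H).

P(K|do(C)): backdoor, adjust for {H}.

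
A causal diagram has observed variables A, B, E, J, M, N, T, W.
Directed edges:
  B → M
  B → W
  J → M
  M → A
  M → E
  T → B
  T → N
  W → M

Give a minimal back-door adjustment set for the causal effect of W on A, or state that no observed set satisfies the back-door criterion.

W→A: minimal back-door set {B}.

desc(W)\{W}={A,E,M}; candidates ⊆ {B,J,N,T}.
size 0: {}; under {} W still reaches {A,B,E,M,N,T} ∋ A.
{B}: W⊥A given {B} in G with W→· removed — back-door holds.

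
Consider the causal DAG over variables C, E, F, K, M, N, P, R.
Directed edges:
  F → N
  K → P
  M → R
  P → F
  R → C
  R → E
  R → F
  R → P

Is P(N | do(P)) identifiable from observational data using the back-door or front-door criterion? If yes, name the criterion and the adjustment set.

desc(P)\{P}={F,N}; candidates ⊆ {C,E,K,M,R}.
size 0: {}; under {} P still reaches {C,E,F,K,M,N,R} ∋ N.
{R}: P⊥N given {R} in G with P→· removed — back-door holds.
P(N|do(P)) = Σ_{R} P(N|P,R)·P(R).

P(N|do(P)): backdoor, adjust for {R}.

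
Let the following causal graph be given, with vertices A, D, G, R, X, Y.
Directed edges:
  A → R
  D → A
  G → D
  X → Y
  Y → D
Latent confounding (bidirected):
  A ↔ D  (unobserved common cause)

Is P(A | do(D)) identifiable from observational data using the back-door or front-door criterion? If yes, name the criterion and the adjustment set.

P(A|do(D)): not identifiable (no BD/FD set).

desc(D)\{D}={A,R}; candidates ⊆ {G,X,Y}.
D↔A: latent back-door arc(s) into D.
size 0: {}; under {} D still reaches {A,G,R,X,Y} ∋ A.
size 1: {G}, {X}, {Y}; under {G} D still reaches {A,R,X,Y} ∋ A.
size 2: {G,X}, {G,Y}, {X,Y}; under {G,X} D still reaches {A,R,Y} ∋ A.
D↔A cannot be blocked by any observed set — no back-door set.
No mediator lies on a directed D→…→A path.
Neither criterion identifies P(A|do(D)) in this graph.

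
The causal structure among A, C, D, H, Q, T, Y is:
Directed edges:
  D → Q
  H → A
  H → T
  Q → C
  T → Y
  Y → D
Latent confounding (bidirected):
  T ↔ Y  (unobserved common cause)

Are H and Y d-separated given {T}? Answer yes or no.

No — H and Y are d-connected given {T}.

Bayes-Ball from H | {T} reaches {A,C,D,Q,Y}.
Y ∈ reach(H|{T}) ⇒ H ⊥̸ Y | {T}.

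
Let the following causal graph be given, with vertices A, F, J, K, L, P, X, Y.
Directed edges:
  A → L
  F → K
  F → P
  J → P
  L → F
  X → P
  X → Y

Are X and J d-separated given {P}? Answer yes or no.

Bayes-Ball from X | {P} reaches {A,F,J,K,L,Y}.
J ∈ reach(X|{P}) ⇒ X ⊥̸ J | {P}.

No — X and J are d-connected given {P}.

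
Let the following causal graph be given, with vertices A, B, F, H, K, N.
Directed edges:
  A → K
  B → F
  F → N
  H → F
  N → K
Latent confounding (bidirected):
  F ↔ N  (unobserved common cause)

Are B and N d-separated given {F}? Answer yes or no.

Bayes-Ball from B | {F} reaches {H,K,N}.
N ∈ reach(B|{F}) ⇒ B ⊥̸ N | {F}.

No — B and N are d-connected given {F}.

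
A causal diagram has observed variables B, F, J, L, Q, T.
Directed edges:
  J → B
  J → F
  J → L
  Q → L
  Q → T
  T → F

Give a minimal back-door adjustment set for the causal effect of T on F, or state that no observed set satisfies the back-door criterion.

T→F: minimal back-door set ∅.

desc(T)\{T}={F}; candidates ⊆ {B,J,L,Q}.
∅: T⊥F given ∅ in G with T→· removed — back-door holds.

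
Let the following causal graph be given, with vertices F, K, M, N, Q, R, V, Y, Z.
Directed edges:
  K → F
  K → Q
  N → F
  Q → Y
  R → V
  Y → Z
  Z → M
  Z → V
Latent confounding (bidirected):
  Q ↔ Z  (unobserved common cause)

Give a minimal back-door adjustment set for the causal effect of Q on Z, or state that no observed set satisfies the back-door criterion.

desc(Q)\{Q}={M,V,Y,Z}; candidates ⊆ {F,K,N,R}.
Q↔Z: latent back-door arc(s) into Q.
size 0: {}; under {} Q still reaches {F,K,M,V,Z} ∋ Z.
size 1: {F}, {K}, {N} …(+1); under {F} Q still reaches {K,M,N,V,Z} ∋ Z.
size 2: {F,K}, {F,N}, {F,R} …(+3); under {F,K} Q still reaches {M,V,Z} ∋ Z.
Q↔Z cannot be blocked by any observed set — no back-door set.

Q→Z: no observed back-door set.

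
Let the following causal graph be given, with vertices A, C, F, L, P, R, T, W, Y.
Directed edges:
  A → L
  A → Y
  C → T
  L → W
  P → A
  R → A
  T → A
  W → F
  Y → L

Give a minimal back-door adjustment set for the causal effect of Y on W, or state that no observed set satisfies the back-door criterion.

desc(Y)\{Y}={F,L,W}; candidates ⊆ {A,C,P,R,T}.
size 0: {}; under {} Y still reaches {A,C,F,L,P,R,T,W} ∋ W.
{A}: Y⊥W given {A} in G with Y→· removed — back-door holds.

Y→W: minimal back-door set {A}.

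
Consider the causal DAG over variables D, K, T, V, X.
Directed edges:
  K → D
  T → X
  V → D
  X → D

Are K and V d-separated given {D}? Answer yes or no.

No — K and V are d-connected given {D}.

Bayes-Ball from K | {D} reaches {T,V,X}.
V ∈ reach(K|{D}) ⇒ K ⊥̸ V | {D}.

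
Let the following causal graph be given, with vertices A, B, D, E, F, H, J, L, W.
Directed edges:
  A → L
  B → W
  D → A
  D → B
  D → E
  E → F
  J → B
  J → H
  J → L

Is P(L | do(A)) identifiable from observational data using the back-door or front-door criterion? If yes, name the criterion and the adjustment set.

P(L|do(A)): backdoor, adjust for ∅.

desc(A)\{A}={L}; candidates ⊆ {B,D,E,F,H,J,W}.
∅: A⊥L given ∅ in G with A→· removed — back-door holds.
P(L|do(A)) = P(L|A) — no adjustment needed.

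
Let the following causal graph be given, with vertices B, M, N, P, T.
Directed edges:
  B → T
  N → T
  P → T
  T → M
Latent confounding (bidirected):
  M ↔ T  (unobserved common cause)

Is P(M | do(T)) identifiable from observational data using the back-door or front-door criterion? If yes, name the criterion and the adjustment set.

P(M|do(T)): not identifiable (no BD/FD set).

desc(T)\{T}={M}; candidates ⊆ {B,N,P}.
T↔M: latent back-door arc(s) into T.
size 0: {}; under {} T still reaches {B,M,N,P} ∋ M.
size 1: {B}, {N}, {P}; under {B} T still reaches {M,N,P} ∋ M.
size 2: {B,N}, {B,P}, {N,P}; under {B,N} T still reaches {M,P} ∋ M.
T↔M cannot be blocked by any observed set — no back-door set.
No mediator lies on a directed T→…→M path.
Neither criterion identifies P(M|do(T)) in this graph.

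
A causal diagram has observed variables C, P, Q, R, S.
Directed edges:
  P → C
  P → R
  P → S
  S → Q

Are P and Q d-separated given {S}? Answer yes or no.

Bayes-Ball from P | {S} reaches {C,R}.
Q ∉ reach(P|{S}) ⇒ P ⊥ Q | {S}.

Yes — P ⊥ Q | {S}.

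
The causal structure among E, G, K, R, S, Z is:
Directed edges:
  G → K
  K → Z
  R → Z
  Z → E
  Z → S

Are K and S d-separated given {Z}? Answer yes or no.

Bayes-Ball from K | {Z} reaches {G,R}.
S ∉ reach(K|{Z}) ⇒ K ⊥ S | {Z}.

Yes — K ⊥ S | {Z}.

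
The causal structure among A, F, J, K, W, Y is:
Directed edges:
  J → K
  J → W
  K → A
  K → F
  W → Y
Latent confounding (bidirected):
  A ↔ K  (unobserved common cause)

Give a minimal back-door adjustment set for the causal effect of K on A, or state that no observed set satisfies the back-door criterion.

desc(K)\{K}={A,F}; candidates ⊆ {J,W,Y}.
K↔A: latent back-door arc(s) into K.
size 0: {}; under {} K still reaches {A,J,W,Y} ∋ A.
size 1: {J}, {W}, {Y}; under {J} K still reaches {A} ∋ A.
size 2: {J,W}, {J,Y}, {W,Y}; under {J,W} K still reaches {A} ∋ A.
K↔A cannot be blocked by any observed set — no back-door set.

K→A: no observed back-door set.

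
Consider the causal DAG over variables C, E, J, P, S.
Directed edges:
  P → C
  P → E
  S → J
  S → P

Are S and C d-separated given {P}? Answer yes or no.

Yes — S ⊥ C | {P}.

Bayes-Ball from S | {P} reaches {J}.
C ∉ reach(S|{P}) ⇒ S ⊥ C | {P}.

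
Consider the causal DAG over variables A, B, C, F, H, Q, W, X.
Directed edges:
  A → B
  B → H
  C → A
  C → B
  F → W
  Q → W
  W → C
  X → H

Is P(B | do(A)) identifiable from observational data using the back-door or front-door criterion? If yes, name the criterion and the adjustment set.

P(B|do(A)): backdoor, adjust for {C}.

desc(A)\{A}={B,H}; candidates ⊆ {C,F,Q,W,X}.
size 0: {}; under {} A still reaches {B,C,F,H,Q,W} ∋ B.
{C}: A⊥B given {C} in G with A→· removed — back-door holds.
P(B|do(A)) = Σ_{C} P(B|A,C)·P(C).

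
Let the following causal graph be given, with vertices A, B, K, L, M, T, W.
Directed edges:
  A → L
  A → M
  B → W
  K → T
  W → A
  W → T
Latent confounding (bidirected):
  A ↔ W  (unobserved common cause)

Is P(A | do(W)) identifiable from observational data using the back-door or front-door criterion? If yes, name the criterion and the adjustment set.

P(A|do(W)): not identifiable (no BD/FD set).

desc(W)\{W}={A,L,M,T}; candidates ⊆ {B,K}.
W↔A: latent back-door arc(s) into W.
size 0: {}; under {} W still reaches {A,B,L,M} ∋ A.
size 1: {B}, {K}; under {B} W still reaches {A,L,M} ∋ A.
size 2: {B,K}; under {B,K} W still reaches {A,L,M} ∋ A.
W↔A cannot be blocked by any observed set — no back-door set.
No mediator lies on a directed W→…→A path.
Neither criterion identifies P(A|do(W)) in this graph.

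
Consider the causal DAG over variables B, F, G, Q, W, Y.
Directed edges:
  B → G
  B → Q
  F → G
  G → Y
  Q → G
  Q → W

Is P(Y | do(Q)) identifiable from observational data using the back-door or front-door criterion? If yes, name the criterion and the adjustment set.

P(Y|do(Q)): backdoor, adjust for {B}.

desc(Q)\{Q}={G,W,Y}; candidates ⊆ {B,F}.
size 0: {}; under {} Q still reaches {B,G,Y} ∋ Y.
{B}: Q⊥Y given {B} in G with Q→· removed — back-door holds.
P(Y|do(Q)) = Σ_{B} P(Y|Q,B)·P(B).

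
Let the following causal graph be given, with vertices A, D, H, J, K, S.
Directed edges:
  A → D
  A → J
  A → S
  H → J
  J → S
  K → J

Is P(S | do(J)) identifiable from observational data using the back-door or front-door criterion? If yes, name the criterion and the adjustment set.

desc(J)\{J}={S}; candidates ⊆ {A,D,H,K}.
size 0: {}; under {} J still reaches {A,D,H,K,S} ∋ S.
{A}: J⊥S given {A} in G with J→· removed — back-door holds.
P(S|do(J)) = Σ_{A} P(S|J,A)·P(A).

P(S|do(J)): backdoor, adjust for {A}.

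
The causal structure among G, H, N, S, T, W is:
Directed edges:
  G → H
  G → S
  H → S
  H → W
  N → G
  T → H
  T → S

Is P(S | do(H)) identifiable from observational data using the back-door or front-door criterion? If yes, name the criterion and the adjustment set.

desc(H)\{H}={S,W}; candidates ⊆ {G,N,T}.
size 0: {}; under {} H still reaches {G,N,S,T} ∋ S.
size 1: {G}, {N}, {T}; under {G} H still reaches {S,T} ∋ S.
{G,T}: H⊥S given {G,T} in G with H→· removed — back-door holds.
P(S|do(H)) = Σ_{G,T} P(S|H,G,T)·P(G,T).

P(S|do(H)): backdoor, adjust for {G, T}.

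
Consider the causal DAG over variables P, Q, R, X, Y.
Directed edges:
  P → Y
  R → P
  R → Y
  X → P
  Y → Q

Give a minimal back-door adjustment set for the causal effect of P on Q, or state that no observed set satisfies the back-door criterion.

desc(P)\{P}={Q,Y}; candidates ⊆ {R,X}.
size 0: {}; under {} P still reaches {Q,R,X,Y} ∋ Q.
{R}: P⊥Q given {R} in G with P→· removed — back-door holds.

P→Q: minimal back-door set {R}.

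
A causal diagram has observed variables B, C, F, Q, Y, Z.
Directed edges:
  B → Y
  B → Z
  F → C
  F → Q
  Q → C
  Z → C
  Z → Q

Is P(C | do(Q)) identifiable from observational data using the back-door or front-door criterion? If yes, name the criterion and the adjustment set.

desc(Q)\{Q}={C}; candidates ⊆ {B,F,Y,Z}.
size 0: {}; under {} Q still reaches {B,C,F,Y,Z} ∋ C.
size 1: {B}, {F}, {Y} …(+1); under {B} Q still reaches {C,F,Z} ∋ C.
{F,Z}: Q⊥C given {F,Z} in G with Q→· removed — back-door holds.
P(C|do(Q)) = Σ_{F,Z} P(C|Q,F,Z)·P(F,Z).

P(C|do(Q)): backdoor, adjust for {F, Z}.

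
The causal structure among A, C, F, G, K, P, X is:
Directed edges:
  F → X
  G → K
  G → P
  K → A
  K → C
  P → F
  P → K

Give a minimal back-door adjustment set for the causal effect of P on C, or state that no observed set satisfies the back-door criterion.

desc(P)\{P}={A,C,F,K,X}; candidates ⊆ {G}.
size 0: {}; under {} P still reaches {A,C,G,K} ∋ C.
{G}: P⊥C given {G} in G with P→· removed — back-door holds.

P→C: minimal back-door set {G}.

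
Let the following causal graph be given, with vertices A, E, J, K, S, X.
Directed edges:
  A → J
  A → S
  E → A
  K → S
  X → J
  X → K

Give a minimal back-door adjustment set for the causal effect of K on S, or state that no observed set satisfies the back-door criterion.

K→S: minimal back-door set ∅.

desc(K)\{K}={S}; candidates ⊆ {A,E,J,X}.
∅: K⊥S given ∅ in G with K→· removed — back-door holds.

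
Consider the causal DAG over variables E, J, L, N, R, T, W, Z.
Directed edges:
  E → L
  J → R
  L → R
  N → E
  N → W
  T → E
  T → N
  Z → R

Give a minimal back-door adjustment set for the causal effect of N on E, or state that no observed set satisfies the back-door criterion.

N→E: minimal back-door set {T}.

desc(N)\{N}={E,L,R,W}; candidates ⊆ {J,T,Z}.
size 0: {}; under {} N still reaches {E,L,R,T} ∋ E.
{T}: N⊥E given {T} in G with N→· removed — back-door holds.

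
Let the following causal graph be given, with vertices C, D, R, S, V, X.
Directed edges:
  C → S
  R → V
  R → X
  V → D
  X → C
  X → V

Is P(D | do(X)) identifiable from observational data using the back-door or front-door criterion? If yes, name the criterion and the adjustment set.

P(D|do(X)): backdoor, adjust for {R}.

desc(X)\{X}={C,D,S,V}; candidates ⊆ {R}.
size 0: {}; under {} X still reaches {D,R,V} ∋ D.
{R}: X⊥D given {R} in G with X→· removed — back-door holds.
P(D|do(X)) = Σ_{R} P(D|X,R)·P(R).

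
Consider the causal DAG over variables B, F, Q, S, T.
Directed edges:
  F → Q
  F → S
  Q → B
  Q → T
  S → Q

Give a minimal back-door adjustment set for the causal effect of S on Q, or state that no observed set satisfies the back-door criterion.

desc(S)\{S}={B,Q,T}; candidates ⊆ {F}.
size 0: {}; under {} S still reaches {B,F,Q,T} ∋ Q.
{F}: S⊥Q given {F} in G with S→· removed — back-door holds.

S→Q: minimal back-door set {F}.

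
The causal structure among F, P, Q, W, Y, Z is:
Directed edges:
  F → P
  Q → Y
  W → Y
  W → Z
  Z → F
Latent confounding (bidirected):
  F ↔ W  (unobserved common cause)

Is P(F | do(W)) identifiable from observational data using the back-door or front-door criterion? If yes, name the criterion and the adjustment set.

P(F|do(W)): frontdoor, adjust for {Z}.

desc(W)\{W}={F,P,Y,Z}; candidates ⊆ {Q}.
W↔F: latent back-door arc(s) into W.
size 0: {}; under {} W still reaches {F,P} ∋ F.
size 1: {Q}; under {Q} W still reaches {F,P} ∋ F.
W↔F cannot be blocked by any observed set — no back-door set.
{Z}: (i) intercepts every directed W→F path; (ii) no back-door W→{Z}; (iii) {W} blocks every back-door {Z}→F. Front-door holds.
P(F|do(W)) = Σ_{Z} P(Z|W) Σ_{W'} P(F|Z,W')P(W').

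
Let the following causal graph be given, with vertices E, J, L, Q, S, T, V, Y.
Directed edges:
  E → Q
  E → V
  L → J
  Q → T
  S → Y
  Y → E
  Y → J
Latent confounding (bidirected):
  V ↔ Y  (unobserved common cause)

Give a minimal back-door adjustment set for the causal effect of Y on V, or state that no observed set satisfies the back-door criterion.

desc(Y)\{Y}={E,J,Q,T,V}; candidates ⊆ {L,S}.
Y↔V: latent back-door arc(s) into Y.
size 0: {}; under {} Y still reaches {S,V} ∋ V.
size 1: {L}, {S}; under {L} Y still reaches {S,V} ∋ V.
size 2: {L,S}; under {L,S} Y still reaches {V} ∋ V.
Y↔V cannot be blocked by any observed set — no back-door set.

Y→V: no observed back-door set.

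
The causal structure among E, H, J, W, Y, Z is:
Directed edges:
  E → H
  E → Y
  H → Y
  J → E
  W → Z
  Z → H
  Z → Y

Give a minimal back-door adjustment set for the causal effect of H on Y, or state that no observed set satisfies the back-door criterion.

desc(H)\{H}={Y}; candidates ⊆ {E,J,W,Z}.
size 0: {}; under {} H still reaches {E,J,W,Y,Z} ∋ Y.
size 1: {E}, {J}, {W} …(+1); under {E} H still reaches {W,Y,Z} ∋ Y.
{E,Z}: H⊥Y given {E,Z} in G with H→· removed — back-door holds.

H→Y: minimal back-door set {E, Z}.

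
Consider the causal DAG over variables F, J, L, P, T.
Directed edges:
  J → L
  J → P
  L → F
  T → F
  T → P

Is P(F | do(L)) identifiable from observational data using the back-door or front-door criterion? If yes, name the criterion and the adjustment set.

desc(L)\{L}={F}; candidates ⊆ {J,P,T}.
∅: L⊥F given ∅ in G with L→· removed — back-door holds.
P(F|do(L)) = P(F|L) — no adjustment needed.

P(F|do(L)): backdoor, adjust for ∅.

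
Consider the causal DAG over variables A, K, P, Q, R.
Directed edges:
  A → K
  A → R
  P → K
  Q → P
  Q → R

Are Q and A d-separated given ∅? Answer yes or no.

Bayes-Ball from Q | ∅ reaches {K,P,R}.
A ∉ reach(Q|∅) ⇒ Q ⊥ A | ∅.

Yes — Q ⊥ A | ∅.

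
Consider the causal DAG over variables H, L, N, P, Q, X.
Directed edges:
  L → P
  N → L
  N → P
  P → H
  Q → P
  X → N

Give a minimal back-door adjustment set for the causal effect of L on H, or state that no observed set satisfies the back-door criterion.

desc(L)\{L}={H,P}; candidates ⊆ {N,Q,X}.
size 0: {}; under {} L still reaches {H,N,P,X} ∋ H.
{N}: L⊥H given {N} in G with L→· removed — back-door holds.

L→H: minimal back-door set {N}.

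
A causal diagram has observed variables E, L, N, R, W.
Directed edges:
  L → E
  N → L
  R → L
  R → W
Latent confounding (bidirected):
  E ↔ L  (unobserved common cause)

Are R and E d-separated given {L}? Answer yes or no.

Bayes-Ball from R | {L} reaches {E,N,W}.
E ∈ reach(R|{L}) ⇒ R ⊥̸ E | {L}.

No — R and E are d-connected given {L}.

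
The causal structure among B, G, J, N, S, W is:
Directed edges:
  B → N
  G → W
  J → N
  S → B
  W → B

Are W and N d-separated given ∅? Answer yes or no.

Bayes-Ball from W | ∅ reaches {B,G,N}.
N ∈ reach(W|∅) ⇒ W ⊥̸ N | ∅.

No — W and N are d-connected given ∅.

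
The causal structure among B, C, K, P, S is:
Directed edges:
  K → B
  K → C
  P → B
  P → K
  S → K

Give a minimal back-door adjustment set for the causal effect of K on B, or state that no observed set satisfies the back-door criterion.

K→B: minimal back-door set {P}.

desc(K)\{K}={B,C}; candidates ⊆ {P,S}.
size 0: {}; under {} K still reaches {B,P,S} ∋ B.
{P}: K⊥B given {P} in G with K→· removed — back-door holds.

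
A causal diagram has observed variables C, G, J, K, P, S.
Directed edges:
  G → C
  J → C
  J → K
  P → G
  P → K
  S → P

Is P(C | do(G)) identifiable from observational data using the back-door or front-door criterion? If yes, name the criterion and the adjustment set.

desc(G)\{G}={C}; candidates ⊆ {J,K,P,S}.
∅: G⊥C given ∅ in G with G→· removed — back-door holds.
P(C|do(G)) = P(C|G) — no adjustment needed.

P(C|do(G)): backdoor, adjust for ∅.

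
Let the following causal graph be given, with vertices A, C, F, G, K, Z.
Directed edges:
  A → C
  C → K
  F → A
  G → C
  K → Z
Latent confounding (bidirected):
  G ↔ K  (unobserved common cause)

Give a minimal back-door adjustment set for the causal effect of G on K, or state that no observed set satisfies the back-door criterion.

G→K: no observed back-door set.

desc(G)\{G}={C,K,Z}; candidates ⊆ {A,F}.
G↔K: latent back-door arc(s) into G.
size 0: {}; under {} G still reaches {K,Z} ∋ K.
size 1: {A}, {F}; under {A} G still reaches {K,Z} ∋ K.
size 2: {A,F}; under {A,F} G still reaches {K,Z} ∋ K.
G↔K cannot be blocked by any observed set — no back-door set.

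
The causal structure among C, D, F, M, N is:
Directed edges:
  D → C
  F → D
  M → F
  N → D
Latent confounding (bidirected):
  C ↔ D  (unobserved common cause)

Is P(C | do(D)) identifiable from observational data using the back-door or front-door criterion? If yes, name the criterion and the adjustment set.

P(C|do(D)): not identifiable (no BD/FD set).

desc(D)\{D}={C}; candidates ⊆ {F,M,N}.
D↔C: latent back-door arc(s) into D.
size 0: {}; under {} D still reaches {C,F,M,N} ∋ C.
size 1: {F}, {M}, {N}; under {F} D still reaches {C,N} ∋ C.
size 2: {F,M}, {F,N}, {M,N}; under {F,M} D still reaches {C,N} ∋ C.
D↔C cannot be blocked by any observed set — no back-door set.
No mediator lies on a directed D→…→C path.
Neither criterion identifies P(C|do(D)) in this graph.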